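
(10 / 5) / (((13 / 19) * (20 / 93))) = 1767 / 130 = 13.59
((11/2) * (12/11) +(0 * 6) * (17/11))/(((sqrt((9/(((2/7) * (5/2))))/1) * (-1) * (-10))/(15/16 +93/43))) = 2133 * sqrt(35)/24080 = 0.52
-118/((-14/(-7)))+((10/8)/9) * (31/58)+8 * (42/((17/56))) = 1047.90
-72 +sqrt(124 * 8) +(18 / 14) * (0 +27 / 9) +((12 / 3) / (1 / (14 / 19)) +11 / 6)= -50563 / 798 +4 * sqrt(62)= -31.87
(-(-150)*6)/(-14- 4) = -50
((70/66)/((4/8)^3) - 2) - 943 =-30905/33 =-936.52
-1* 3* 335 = -1005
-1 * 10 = -10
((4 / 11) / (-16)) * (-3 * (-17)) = -51 / 44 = -1.16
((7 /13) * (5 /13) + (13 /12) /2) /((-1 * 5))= -3037 /20280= -0.15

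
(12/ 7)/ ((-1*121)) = -12/ 847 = -0.01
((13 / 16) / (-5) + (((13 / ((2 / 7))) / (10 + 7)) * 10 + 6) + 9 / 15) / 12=2.77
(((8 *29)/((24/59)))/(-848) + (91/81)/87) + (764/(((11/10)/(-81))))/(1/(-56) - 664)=13698741640417/162955617264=84.06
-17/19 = -0.89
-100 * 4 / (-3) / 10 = 13.33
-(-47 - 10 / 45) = 425 / 9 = 47.22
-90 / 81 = -10 / 9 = -1.11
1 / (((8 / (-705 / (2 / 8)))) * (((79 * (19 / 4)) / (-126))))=177660 / 1501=118.36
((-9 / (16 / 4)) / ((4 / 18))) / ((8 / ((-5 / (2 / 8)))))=405 / 16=25.31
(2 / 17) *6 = 12 / 17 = 0.71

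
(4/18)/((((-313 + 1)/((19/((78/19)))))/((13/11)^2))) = -361/78408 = -0.00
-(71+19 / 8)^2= -344569 / 64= -5383.89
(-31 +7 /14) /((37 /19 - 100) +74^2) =-1159 /204362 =-0.01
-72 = -72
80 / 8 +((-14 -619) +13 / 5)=-3102 / 5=-620.40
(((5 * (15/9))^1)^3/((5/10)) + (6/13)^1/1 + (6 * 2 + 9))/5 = 413783/1755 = 235.77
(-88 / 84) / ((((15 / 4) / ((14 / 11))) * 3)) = -16 / 135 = -0.12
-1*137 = -137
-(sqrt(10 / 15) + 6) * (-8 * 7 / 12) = 14 * sqrt(6) / 9 + 28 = 31.81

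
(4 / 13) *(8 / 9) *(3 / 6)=0.14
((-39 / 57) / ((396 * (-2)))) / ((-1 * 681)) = -13 / 10247688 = -0.00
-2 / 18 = -1 / 9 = -0.11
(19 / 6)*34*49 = 15827 / 3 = 5275.67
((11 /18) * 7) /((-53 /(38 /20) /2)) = -1463 /4770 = -0.31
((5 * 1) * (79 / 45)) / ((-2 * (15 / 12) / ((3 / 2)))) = -79 / 15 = -5.27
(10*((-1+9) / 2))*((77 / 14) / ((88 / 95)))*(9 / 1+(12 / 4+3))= 7125 / 2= 3562.50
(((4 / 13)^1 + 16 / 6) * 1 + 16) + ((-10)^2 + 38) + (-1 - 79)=3002 / 39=76.97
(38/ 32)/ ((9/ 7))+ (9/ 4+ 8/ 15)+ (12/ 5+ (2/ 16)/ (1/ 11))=5387/ 720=7.48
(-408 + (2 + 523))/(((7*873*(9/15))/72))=1560/679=2.30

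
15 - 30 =-15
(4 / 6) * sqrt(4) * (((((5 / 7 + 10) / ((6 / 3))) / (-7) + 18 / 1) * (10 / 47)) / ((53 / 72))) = 810720 / 122059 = 6.64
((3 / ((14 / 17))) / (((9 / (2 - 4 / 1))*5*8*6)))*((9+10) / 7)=-323 / 35280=-0.01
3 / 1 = 3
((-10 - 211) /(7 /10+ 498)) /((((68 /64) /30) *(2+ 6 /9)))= -23400 /4987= -4.69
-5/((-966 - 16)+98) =5/884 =0.01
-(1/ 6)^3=-1/ 216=-0.00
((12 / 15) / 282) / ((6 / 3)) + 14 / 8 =4939 / 2820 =1.75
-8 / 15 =-0.53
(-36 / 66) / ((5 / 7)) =-42 / 55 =-0.76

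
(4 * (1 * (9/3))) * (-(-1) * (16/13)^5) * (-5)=-62914560/371293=-169.45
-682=-682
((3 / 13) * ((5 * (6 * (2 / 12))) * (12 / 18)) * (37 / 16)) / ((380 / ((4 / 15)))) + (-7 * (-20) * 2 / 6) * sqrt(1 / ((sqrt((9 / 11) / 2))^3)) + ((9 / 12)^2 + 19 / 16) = 51907 / 29640 + 140 * 22^(3 / 4) * sqrt(3) / 27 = 92.98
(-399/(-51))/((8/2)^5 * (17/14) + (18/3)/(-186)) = 28861/4586889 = 0.01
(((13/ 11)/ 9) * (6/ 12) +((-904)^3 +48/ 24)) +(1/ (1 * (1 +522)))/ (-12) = -153003781652731/ 207108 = -738763261.93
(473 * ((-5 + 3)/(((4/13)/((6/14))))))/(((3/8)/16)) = -393536/7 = -56219.43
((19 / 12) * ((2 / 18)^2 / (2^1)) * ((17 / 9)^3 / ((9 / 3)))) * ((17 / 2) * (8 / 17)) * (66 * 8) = 8214536 / 177147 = 46.37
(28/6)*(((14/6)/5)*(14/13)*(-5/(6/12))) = -23.45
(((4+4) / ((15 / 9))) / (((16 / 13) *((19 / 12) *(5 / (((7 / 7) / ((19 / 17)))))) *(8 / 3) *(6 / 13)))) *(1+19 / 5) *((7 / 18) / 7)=0.10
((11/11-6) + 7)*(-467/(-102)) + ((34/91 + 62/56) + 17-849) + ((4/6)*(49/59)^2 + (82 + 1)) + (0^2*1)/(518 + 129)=-2270676643/3077204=-737.90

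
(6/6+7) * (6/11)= 48/11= 4.36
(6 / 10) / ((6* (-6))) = -1 / 60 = -0.02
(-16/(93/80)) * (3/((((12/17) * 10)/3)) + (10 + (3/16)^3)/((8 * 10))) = -458779/23808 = -19.27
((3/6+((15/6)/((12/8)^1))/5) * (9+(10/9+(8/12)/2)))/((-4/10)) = -1175/54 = -21.76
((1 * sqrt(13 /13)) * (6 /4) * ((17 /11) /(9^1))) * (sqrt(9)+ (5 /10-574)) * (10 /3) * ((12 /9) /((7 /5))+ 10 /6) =-69275 /54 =-1282.87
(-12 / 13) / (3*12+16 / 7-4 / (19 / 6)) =-399 / 16003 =-0.02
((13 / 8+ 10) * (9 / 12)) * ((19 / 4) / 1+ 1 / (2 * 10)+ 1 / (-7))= 45477 / 1120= 40.60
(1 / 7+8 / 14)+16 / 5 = 137 / 35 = 3.91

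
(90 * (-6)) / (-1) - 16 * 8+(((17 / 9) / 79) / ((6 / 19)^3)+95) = 77979635 / 153576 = 507.76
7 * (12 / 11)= 84 / 11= 7.64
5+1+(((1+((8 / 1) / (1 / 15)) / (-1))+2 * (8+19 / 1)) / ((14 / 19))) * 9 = -11031 / 14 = -787.93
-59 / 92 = -0.64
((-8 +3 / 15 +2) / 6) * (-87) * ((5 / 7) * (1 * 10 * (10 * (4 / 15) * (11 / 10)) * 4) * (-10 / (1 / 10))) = -14801600 / 21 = -704838.10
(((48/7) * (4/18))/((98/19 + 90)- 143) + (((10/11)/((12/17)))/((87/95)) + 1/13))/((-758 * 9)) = -229788005/1080087460452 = -0.00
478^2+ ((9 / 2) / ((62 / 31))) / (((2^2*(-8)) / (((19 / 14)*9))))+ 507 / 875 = 51180353417 / 224000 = 228483.72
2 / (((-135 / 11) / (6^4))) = -1056 / 5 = -211.20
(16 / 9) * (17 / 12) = 2.52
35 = 35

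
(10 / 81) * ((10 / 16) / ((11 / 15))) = 125 / 1188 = 0.11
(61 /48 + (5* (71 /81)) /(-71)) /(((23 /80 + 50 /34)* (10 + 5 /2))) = 53278 /968355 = 0.06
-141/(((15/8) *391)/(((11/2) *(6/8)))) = -1551/1955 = -0.79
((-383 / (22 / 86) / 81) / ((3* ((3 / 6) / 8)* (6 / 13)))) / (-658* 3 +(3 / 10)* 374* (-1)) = 8563880 / 83646189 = 0.10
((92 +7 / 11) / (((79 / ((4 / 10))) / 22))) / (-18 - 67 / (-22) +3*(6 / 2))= -89672 / 51745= -1.73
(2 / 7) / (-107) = -2 / 749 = -0.00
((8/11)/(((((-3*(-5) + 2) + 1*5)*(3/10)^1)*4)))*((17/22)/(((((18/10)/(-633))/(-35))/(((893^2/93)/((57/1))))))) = 131731229875/3342141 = 39415.22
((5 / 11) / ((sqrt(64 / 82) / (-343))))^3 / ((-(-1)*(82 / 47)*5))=-47415488225*sqrt(82) / 681472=-630055.98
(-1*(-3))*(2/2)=3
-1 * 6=-6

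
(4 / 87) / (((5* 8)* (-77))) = -1 / 66990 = -0.00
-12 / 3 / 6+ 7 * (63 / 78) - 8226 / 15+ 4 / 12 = -211801 / 390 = -543.08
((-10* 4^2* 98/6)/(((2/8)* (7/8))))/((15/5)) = -35840/9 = -3982.22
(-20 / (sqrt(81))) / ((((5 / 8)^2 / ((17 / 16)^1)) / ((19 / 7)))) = -5168 / 315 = -16.41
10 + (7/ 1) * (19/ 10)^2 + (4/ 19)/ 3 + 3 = 218539/ 5700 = 38.34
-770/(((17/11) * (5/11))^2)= -2254714/1445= -1560.36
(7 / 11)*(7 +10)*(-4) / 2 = -238 / 11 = -21.64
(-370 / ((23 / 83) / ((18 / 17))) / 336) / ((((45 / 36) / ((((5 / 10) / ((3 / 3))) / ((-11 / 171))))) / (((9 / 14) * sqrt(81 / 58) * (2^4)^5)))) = 16726001319936 * sqrt(58) / 6111721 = 20842154.12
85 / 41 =2.07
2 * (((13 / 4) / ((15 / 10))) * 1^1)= 13 / 3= 4.33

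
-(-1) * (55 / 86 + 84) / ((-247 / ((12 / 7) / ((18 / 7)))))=-7279 / 31863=-0.23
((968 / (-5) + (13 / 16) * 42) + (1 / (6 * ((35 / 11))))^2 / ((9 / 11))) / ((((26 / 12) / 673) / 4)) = -85194123089 / 429975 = -198137.39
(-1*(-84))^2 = 7056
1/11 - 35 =-384/11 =-34.91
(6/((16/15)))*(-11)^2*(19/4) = 103455/32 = 3232.97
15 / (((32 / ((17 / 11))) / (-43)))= -31.15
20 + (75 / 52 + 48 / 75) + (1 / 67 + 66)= 7673269 / 87100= 88.10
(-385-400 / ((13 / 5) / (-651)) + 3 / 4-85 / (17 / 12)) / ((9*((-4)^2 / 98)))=254060051 / 3744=67857.92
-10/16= -5/8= -0.62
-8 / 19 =-0.42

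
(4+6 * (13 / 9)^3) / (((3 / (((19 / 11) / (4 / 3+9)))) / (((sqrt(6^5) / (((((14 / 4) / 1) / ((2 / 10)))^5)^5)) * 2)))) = 27368068481024 * sqrt(6) / 3679757947101034176865234673023223876953125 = 0.00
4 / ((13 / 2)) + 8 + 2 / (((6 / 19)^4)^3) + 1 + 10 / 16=2033575.91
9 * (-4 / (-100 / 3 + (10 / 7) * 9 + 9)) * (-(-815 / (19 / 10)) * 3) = 18484200 / 4579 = 4036.73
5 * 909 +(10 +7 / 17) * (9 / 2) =156123 / 34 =4591.85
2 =2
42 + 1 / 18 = 757 / 18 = 42.06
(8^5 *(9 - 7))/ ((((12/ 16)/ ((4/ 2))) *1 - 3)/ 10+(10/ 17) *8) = 89128960/ 6043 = 14749.12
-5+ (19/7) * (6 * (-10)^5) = -11400035/7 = -1628576.43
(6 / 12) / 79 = 1 / 158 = 0.01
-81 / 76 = -1.07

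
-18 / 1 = -18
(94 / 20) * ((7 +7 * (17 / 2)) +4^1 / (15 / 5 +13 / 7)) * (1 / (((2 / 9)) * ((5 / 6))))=1708.67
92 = 92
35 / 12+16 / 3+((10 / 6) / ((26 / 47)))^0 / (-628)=1295 / 157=8.25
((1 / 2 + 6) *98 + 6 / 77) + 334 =74773 / 77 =971.08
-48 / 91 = -0.53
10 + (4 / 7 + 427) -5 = 3028 / 7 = 432.57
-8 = -8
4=4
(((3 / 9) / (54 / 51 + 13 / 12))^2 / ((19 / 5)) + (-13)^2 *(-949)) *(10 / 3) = -5819281614710 / 10885233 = -534603.31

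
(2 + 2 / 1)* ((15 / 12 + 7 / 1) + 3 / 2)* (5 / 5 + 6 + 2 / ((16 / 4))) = 585 / 2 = 292.50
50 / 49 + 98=4852 / 49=99.02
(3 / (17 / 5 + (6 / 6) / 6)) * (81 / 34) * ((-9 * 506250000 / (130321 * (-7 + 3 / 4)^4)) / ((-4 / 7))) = 19046845440 / 237053899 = 80.35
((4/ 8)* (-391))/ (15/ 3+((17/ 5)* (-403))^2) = -9775/ 93872652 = -0.00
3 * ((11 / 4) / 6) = 11 / 8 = 1.38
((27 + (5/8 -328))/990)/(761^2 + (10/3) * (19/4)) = -801/1528921240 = -0.00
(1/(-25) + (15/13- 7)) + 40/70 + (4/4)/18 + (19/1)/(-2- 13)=-267233/40950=-6.53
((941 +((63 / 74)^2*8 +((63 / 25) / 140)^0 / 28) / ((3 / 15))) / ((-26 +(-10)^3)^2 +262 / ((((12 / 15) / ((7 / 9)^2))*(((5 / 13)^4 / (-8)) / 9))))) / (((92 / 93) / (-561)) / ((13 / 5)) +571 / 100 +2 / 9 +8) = 41729418466003125 / 240186413654140827944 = 0.00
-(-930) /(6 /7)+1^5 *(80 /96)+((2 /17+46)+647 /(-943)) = 108811843 /96186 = 1131.26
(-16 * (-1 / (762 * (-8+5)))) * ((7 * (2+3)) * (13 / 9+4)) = -13720 / 10287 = -1.33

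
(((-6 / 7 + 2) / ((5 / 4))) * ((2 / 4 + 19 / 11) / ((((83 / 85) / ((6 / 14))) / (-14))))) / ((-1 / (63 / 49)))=14688 / 913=16.09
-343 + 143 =-200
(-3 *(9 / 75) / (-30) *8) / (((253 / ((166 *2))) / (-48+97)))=195216 / 31625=6.17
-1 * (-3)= 3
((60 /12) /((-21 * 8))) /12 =-5 /2016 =-0.00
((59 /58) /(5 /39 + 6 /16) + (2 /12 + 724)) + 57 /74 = 726.96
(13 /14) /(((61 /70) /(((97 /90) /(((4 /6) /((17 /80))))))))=0.37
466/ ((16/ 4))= 233/ 2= 116.50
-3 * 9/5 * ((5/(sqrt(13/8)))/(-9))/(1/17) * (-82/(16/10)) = -10455 * sqrt(26)/26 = -2050.39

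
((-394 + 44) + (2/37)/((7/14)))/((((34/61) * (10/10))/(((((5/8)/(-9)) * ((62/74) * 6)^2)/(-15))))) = -379453733/5166606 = -73.44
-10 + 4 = -6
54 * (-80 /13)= -4320 /13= -332.31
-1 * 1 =-1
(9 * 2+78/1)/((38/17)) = 816/19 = 42.95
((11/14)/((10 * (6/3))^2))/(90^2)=11/45360000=0.00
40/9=4.44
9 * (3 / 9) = 3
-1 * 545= -545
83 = 83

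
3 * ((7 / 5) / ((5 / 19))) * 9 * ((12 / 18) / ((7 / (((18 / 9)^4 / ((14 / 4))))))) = 62.54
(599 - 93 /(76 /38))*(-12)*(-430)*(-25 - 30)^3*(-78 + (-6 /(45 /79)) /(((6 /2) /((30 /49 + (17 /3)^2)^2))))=1820321029823479.60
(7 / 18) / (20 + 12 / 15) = 35 / 1872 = 0.02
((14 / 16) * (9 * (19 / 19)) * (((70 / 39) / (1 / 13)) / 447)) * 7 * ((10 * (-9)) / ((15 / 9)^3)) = -83349 / 1490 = -55.94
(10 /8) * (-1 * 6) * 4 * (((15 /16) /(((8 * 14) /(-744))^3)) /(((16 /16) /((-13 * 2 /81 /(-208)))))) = 2234325 /175616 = 12.72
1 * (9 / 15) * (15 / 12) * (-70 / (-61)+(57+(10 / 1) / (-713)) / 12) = 3077411 / 695888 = 4.42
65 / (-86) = -65 / 86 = -0.76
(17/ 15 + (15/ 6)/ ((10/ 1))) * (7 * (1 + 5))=581/ 10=58.10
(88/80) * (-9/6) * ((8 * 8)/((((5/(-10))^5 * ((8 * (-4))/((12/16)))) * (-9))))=44/5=8.80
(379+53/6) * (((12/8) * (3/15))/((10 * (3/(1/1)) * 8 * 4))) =2327/19200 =0.12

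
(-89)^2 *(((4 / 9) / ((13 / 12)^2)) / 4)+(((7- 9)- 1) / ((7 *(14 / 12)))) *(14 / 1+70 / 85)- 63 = 13705079 / 20111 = 681.47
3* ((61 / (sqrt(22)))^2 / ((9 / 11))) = 620.17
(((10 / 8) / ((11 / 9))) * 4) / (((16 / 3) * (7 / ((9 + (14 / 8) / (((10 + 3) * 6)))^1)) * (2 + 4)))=42225 / 256256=0.16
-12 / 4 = -3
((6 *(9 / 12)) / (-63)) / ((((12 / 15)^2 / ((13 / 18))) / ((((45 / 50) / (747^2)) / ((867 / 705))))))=-15275 / 144493082496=-0.00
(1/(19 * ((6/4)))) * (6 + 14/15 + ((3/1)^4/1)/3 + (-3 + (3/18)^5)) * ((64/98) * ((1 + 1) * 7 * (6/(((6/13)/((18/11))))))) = 211.10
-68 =-68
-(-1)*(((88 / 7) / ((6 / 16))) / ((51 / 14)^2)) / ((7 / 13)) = 36608 / 7803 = 4.69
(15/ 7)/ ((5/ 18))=54/ 7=7.71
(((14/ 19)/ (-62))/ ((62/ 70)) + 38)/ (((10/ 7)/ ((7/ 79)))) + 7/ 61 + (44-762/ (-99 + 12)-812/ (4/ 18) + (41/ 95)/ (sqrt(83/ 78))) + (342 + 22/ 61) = -83094249788213/ 25517135090 + 41 * sqrt(6474)/ 7885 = -3255.99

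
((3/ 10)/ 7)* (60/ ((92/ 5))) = 45/ 322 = 0.14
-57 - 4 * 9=-93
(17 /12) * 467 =7939 /12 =661.58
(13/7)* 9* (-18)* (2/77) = -4212/539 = -7.81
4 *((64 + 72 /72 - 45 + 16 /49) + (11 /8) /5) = 40379 /490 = 82.41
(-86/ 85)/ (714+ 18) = -43/ 31110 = -0.00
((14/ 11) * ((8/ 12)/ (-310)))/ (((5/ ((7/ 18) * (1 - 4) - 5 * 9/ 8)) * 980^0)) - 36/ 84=-912713/ 2148300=-0.42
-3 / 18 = -1 / 6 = -0.17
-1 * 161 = -161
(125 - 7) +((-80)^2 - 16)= 6502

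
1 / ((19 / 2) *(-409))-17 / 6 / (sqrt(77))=-17 *sqrt(77) / 462-2 / 7771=-0.32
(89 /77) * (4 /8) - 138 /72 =-1237 /924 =-1.34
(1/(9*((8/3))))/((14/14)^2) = 1/24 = 0.04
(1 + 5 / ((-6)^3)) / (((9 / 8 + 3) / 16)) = 3.79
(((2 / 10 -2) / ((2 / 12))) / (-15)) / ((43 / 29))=522 / 1075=0.49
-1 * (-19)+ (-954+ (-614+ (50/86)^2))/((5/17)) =-49100664/9245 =-5311.05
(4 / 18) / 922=1 / 4149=0.00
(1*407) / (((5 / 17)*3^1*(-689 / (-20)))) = 27676 / 2067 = 13.39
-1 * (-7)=7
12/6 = 2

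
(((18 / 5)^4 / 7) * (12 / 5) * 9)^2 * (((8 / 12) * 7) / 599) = 85691213438976 / 40947265625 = 2092.72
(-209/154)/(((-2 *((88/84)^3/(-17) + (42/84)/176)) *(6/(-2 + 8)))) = -37604952/3590659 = -10.47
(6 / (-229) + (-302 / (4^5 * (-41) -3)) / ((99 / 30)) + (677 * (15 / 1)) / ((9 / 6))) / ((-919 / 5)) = -10740423332920 / 291594802521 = -36.83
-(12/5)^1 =-12/5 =-2.40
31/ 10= 3.10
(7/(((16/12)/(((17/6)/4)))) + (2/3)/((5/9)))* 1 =4.92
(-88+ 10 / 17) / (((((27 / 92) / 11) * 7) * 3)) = -1503832 / 9639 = -156.02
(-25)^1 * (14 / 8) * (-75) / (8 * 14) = 1875 / 64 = 29.30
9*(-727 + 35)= -6228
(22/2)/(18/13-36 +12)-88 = -26015/294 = -88.49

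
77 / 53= 1.45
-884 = -884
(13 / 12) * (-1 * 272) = -884 / 3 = -294.67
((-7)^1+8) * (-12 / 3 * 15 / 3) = -20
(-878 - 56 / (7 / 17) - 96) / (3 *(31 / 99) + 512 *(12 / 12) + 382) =-36630 / 29533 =-1.24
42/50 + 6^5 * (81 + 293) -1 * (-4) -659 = 72689246/25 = 2907569.84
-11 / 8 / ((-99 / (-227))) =-3.15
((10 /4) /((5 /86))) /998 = 43 /998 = 0.04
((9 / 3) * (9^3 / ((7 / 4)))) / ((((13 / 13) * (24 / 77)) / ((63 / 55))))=45927 / 10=4592.70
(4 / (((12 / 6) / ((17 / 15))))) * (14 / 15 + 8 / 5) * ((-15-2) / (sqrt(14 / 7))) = -10982 * sqrt(2) / 225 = -69.03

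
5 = 5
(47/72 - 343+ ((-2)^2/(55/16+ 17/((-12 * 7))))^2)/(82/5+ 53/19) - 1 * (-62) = 6860985662713/155088020664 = 44.24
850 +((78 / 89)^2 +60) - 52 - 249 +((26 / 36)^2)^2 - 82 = 439073255857 / 831514896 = 528.04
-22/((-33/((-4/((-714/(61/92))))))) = 61/24633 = 0.00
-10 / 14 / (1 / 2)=-10 / 7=-1.43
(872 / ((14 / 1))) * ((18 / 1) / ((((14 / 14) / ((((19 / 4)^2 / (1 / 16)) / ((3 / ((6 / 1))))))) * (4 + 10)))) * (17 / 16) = 6020397 / 98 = 61432.62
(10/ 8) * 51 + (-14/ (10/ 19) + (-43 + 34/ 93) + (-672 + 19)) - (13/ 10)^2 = -3069811/ 4650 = -660.17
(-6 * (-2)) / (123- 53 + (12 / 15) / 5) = 150 / 877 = 0.17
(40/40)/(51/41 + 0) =41/51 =0.80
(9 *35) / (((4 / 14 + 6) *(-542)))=-2205 / 23848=-0.09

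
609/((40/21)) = 12789/40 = 319.72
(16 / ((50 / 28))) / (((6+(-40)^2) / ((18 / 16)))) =126 / 20075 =0.01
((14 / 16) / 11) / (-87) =-7 / 7656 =-0.00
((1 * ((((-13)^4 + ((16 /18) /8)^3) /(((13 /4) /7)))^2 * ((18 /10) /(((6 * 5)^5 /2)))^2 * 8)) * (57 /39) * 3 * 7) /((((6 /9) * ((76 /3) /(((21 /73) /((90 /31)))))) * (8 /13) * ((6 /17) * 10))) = 5485354402351377743 /99575136933187500000000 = 0.00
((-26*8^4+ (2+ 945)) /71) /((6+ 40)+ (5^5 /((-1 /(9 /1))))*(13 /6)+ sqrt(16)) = 211098 /8646025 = 0.02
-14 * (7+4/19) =-1918/19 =-100.95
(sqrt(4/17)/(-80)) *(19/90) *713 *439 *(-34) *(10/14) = 5947133 *sqrt(17)/2520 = 9730.42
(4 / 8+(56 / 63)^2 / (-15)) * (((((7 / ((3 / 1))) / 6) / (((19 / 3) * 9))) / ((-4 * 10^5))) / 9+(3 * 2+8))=56209204792391 / 8975448000000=6.26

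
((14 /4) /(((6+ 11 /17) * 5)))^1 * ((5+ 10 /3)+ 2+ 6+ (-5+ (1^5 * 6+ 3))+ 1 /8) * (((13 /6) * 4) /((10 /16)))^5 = 1421756248686592 /1287140625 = 1104585.02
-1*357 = -357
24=24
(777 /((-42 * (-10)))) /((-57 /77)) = -2849 /1140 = -2.50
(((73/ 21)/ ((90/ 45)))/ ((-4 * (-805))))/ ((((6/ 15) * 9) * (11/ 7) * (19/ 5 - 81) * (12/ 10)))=-1825/ 1771906752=-0.00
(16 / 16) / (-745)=-1 / 745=-0.00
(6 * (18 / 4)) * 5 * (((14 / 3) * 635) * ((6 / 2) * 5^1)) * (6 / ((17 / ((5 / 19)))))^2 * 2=103531.62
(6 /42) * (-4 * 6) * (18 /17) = -3.63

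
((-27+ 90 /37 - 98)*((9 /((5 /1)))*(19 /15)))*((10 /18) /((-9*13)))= 17233 /12987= 1.33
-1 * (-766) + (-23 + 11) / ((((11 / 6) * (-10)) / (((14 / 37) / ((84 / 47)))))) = 1559092 / 2035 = 766.14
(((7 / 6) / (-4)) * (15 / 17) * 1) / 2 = -35 / 272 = -0.13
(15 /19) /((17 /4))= 60 /323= 0.19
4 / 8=1 / 2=0.50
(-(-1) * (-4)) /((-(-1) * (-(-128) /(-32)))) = 1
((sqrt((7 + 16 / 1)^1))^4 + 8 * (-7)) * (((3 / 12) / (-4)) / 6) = -473 / 96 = -4.93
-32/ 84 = -8/ 21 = -0.38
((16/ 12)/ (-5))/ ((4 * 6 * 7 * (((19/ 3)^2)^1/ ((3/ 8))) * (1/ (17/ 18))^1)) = -17/ 1212960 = -0.00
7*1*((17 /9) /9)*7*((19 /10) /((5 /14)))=110789 /2025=54.71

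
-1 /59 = -0.02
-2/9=-0.22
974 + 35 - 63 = 946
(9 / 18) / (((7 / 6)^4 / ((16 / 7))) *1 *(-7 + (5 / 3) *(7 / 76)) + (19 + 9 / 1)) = 0.02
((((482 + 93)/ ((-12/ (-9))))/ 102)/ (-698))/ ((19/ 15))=-8625/ 1803632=-0.00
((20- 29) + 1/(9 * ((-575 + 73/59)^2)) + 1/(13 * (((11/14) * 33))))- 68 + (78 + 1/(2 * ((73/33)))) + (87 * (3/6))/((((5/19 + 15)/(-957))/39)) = -48451340327926661527/455501077471440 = -106369.32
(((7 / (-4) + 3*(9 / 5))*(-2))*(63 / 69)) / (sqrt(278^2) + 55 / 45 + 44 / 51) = -234549 / 9856190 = -0.02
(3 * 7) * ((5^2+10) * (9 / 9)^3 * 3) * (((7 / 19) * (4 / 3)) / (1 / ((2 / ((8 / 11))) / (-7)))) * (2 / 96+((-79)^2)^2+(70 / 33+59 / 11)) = -5038583449095 / 304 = -16574287661.50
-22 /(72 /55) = -605 /36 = -16.81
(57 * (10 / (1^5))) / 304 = 15 / 8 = 1.88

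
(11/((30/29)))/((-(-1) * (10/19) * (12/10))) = 6061/360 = 16.84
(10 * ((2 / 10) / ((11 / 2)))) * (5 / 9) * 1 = 20 / 99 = 0.20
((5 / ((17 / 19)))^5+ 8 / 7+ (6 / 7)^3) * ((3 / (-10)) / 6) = -2654931888681 / 9740219020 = -272.57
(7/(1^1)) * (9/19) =63/19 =3.32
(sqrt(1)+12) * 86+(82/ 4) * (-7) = 1949/ 2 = 974.50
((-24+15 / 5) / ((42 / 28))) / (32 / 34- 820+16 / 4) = 119 / 6928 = 0.02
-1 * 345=-345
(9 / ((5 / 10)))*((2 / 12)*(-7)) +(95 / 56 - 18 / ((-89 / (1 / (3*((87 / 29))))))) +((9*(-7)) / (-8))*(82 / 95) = -5910797 / 473480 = -12.48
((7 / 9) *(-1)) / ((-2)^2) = -7 / 36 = -0.19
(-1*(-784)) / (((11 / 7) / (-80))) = -439040 / 11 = -39912.73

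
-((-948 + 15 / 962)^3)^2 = -575251284066567679242797723261815761 / 792593364639928384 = -725783623394200078.10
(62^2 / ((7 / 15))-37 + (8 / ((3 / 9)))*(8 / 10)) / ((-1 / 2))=-575354 / 35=-16438.69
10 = 10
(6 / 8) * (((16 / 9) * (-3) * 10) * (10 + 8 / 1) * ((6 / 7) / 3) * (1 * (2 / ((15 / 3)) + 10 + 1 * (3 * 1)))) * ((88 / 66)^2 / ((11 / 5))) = -171520 / 77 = -2227.53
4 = 4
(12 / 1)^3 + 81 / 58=100305 / 58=1729.40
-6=-6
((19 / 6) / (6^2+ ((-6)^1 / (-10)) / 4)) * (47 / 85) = 1786 / 36873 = 0.05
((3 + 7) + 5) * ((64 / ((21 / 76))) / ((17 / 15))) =364800 / 119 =3065.55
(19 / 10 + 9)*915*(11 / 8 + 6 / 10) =1575813 / 80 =19697.66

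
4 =4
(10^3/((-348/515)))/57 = -25.96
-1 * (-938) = 938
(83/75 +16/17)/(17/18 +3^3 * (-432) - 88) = -2238/12842225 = -0.00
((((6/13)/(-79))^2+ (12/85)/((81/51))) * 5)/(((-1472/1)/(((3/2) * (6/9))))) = -0.00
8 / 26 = 4 / 13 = 0.31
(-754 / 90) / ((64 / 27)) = -3.53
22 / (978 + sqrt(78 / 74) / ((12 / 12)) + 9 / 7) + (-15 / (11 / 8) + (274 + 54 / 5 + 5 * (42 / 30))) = 4477133256456 / 15937771795 - 539 * sqrt(1443) / 869333007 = 280.91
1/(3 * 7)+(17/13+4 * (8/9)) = 4022/819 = 4.91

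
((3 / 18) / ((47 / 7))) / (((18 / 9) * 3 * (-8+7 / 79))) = -0.00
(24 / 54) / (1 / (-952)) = -3808 / 9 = -423.11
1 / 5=0.20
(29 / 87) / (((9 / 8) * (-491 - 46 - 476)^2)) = 8 / 27706563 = 0.00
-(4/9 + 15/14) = -191/126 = -1.52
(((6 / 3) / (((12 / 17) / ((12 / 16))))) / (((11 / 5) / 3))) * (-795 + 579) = -6885 / 11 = -625.91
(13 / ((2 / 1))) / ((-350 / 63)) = -117 / 100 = -1.17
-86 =-86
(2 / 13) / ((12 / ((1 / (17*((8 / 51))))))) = 1 / 208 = 0.00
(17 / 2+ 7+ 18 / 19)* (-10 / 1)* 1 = -3125 / 19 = -164.47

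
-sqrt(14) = -3.74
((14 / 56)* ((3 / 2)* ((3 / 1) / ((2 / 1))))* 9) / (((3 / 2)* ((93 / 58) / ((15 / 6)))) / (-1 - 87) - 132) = -43065 / 1122973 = -0.04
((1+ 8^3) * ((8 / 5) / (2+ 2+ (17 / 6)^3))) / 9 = 3.41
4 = 4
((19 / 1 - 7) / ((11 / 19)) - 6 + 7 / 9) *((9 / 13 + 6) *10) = 445150 / 429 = 1037.65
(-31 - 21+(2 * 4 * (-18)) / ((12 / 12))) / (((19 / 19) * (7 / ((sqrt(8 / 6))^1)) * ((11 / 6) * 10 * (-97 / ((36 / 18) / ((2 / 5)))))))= 56 * sqrt(3) / 1067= 0.09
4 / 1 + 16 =20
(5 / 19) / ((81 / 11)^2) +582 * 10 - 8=724518713 / 124659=5812.00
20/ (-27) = -20/ 27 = -0.74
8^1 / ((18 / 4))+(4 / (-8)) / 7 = 215 / 126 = 1.71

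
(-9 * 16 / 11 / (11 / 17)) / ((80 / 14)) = -2142 / 605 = -3.54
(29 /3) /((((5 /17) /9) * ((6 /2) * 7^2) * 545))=493 /133525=0.00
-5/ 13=-0.38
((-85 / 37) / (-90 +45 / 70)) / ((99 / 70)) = 0.02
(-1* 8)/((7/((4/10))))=-0.46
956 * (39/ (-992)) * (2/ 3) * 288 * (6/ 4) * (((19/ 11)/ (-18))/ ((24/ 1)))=59033/ 1364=43.28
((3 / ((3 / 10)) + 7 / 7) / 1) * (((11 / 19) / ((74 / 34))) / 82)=2057 / 57646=0.04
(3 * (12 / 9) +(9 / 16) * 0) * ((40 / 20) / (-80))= -1 / 10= -0.10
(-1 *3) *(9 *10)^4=-196830000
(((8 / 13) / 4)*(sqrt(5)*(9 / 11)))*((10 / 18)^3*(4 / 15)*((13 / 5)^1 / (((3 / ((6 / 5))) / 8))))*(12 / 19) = 512*sqrt(5) / 16929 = 0.07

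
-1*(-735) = 735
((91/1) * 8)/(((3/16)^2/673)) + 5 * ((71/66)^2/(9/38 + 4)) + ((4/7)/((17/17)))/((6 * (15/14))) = 13936186.34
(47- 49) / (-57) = 2 / 57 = 0.04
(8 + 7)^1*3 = 45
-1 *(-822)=822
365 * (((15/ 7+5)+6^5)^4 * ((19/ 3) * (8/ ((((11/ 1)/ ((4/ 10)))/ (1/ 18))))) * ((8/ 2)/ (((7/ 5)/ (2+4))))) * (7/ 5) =782111375467871301741568/ 237699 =3290343566728809552.17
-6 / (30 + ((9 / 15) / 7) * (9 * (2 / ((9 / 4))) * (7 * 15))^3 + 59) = -6 / 50803289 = -0.00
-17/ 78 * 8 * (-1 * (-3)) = -68/ 13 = -5.23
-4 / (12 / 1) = -1 / 3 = -0.33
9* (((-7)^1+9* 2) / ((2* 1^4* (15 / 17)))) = 561 / 10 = 56.10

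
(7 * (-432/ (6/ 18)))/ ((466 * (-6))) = 756/ 233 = 3.24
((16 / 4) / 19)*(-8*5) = -160 / 19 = -8.42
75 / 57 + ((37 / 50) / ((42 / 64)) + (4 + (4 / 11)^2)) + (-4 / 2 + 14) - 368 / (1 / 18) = -7972582067 / 1206975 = -6605.42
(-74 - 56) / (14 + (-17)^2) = -130 / 303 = -0.43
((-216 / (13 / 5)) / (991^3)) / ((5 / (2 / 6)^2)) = -24 / 12652149523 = -0.00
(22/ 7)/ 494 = 11/ 1729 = 0.01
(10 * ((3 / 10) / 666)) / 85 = 1 / 18870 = 0.00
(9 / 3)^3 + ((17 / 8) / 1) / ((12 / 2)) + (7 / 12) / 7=439 / 16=27.44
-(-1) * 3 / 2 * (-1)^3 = -3 / 2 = -1.50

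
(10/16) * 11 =6.88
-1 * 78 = -78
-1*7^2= -49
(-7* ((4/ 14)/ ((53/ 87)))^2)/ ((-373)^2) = -30276/ 2735693527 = -0.00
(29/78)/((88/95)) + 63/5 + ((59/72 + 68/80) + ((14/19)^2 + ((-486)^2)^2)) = 2073580084015594147/37168560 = 55788550431.21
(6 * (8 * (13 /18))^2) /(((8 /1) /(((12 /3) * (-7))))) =-18928 /27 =-701.04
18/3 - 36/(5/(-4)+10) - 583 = -20339/35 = -581.11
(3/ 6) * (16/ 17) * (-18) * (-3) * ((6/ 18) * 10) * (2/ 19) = 8.92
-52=-52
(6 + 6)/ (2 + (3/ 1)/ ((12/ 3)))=48/ 11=4.36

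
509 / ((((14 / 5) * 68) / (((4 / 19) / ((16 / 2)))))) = 2545 / 36176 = 0.07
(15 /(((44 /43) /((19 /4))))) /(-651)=-4085 /38192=-0.11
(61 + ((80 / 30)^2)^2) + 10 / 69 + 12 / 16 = 838073 / 7452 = 112.46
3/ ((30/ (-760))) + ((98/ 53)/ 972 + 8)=-1751495/ 25758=-68.00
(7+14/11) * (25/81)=2275/891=2.55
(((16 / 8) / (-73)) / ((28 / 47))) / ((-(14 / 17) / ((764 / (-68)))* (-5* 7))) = 8977 / 500780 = 0.02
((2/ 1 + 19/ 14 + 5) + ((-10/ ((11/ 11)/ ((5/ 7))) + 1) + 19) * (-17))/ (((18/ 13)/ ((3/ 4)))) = -12753/ 112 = -113.87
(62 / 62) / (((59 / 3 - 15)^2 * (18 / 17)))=17 / 392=0.04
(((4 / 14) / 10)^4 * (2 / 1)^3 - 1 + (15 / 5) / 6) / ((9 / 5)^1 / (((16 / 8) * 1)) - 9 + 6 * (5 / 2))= -500203 / 6902875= -0.07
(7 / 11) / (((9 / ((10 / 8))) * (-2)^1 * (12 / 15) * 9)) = -175 / 28512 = -0.01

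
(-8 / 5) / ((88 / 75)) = -15 / 11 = -1.36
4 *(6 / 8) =3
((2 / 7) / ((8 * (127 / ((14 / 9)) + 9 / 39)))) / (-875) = -13 / 26076750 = -0.00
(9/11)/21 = 0.04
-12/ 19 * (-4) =48/ 19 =2.53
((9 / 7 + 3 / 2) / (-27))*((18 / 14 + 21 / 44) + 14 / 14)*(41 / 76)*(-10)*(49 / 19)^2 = 111127835 / 10864656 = 10.23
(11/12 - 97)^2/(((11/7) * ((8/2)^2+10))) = 9305863/41184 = 225.96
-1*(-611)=611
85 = 85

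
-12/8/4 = -3/8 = -0.38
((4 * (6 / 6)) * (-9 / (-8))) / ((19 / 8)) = 36 / 19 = 1.89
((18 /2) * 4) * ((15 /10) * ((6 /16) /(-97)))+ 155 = 60059 /388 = 154.79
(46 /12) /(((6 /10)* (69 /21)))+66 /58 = 1609 /522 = 3.08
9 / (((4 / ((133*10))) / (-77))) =-460845 / 2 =-230422.50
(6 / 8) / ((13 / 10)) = 15 / 26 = 0.58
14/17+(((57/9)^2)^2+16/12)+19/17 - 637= 1342817/1377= 975.18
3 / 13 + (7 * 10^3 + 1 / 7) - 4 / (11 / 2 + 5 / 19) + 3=139556401 / 19929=7002.68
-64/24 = -8/3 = -2.67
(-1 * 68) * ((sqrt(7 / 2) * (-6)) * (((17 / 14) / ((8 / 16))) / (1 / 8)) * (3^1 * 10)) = 832320 * sqrt(14) / 7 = 444893.75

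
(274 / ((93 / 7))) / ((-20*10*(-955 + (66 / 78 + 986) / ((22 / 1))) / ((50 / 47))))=137137 / 1137775671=0.00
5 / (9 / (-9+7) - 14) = -10 / 37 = -0.27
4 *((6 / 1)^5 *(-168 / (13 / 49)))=-256048128 / 13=-19696009.85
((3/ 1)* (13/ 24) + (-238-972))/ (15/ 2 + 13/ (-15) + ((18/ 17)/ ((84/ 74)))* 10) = -17255595/ 227924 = -75.71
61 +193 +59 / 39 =9965 / 39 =255.51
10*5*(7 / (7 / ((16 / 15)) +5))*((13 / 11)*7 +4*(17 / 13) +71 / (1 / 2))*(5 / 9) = 3365600 / 1287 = 2615.07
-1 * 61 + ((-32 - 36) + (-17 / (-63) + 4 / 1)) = -7858 / 63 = -124.73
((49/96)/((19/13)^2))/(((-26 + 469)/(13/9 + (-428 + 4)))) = -31492643/138173472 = -0.23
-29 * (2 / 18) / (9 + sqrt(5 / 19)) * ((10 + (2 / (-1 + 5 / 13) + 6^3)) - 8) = -473309 / 6136 + 24911 * sqrt(95) / 55224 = -72.74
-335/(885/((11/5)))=-737/885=-0.83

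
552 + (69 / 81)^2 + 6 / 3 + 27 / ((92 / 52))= 9556964 / 16767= 569.99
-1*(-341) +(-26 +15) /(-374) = 11595 /34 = 341.03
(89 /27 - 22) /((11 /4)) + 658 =651.20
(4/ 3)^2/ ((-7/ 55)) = -880/ 63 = -13.97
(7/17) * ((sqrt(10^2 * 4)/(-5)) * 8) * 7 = -1568/17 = -92.24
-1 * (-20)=20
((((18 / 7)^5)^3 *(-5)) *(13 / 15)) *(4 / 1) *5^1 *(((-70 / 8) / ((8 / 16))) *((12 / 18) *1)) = 974514755713410662400 / 678223072849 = 1436864646.35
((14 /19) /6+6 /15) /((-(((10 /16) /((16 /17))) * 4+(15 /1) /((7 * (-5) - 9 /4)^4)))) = -2350072823968 /11940159635025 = -0.20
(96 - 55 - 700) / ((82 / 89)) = -58651 / 82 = -715.26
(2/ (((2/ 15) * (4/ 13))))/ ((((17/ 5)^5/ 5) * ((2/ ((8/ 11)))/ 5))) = 15234375/ 15618427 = 0.98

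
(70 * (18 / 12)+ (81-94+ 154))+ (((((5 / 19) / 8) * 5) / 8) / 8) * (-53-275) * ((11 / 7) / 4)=8364533 / 34048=245.67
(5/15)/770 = 1/2310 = 0.00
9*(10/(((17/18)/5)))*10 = 81000/17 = 4764.71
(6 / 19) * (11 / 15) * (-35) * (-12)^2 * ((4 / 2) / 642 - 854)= 2026391136 / 2033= 996749.21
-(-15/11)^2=-225/121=-1.86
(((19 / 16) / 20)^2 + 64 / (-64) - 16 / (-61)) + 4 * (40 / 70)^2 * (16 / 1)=6171600629 / 306073600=20.16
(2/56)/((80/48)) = 3/140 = 0.02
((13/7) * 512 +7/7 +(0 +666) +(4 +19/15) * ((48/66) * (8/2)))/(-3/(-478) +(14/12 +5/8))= 3606645752/3970505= 908.36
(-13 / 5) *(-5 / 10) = 13 / 10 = 1.30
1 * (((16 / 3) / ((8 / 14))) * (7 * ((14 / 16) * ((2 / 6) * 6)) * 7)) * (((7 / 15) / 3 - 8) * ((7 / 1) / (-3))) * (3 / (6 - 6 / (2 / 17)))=-5932871 / 6075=-976.60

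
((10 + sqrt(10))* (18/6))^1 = 3* sqrt(10) + 30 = 39.49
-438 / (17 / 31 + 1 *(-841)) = 0.52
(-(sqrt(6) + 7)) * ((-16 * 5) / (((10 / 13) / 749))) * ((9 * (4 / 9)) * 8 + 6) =2960048 * sqrt(6) + 20720336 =27970943.21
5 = 5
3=3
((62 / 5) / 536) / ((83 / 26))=403 / 55610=0.01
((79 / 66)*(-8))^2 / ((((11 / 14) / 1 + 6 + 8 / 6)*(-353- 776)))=-1397984 / 139751007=-0.01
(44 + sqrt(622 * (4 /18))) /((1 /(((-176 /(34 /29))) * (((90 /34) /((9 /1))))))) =-561440 /289 -25520 * sqrt(311) /867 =-2461.79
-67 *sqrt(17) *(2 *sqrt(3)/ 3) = -318.98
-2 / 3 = -0.67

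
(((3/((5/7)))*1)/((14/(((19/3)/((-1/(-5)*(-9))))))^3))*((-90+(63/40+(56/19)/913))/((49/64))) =110744148695/14382453393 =7.70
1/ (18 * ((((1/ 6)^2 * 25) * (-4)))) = -1/ 50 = -0.02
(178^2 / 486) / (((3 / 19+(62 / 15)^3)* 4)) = 0.23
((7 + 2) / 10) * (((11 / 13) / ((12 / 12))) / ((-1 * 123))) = -33 / 5330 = -0.01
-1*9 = -9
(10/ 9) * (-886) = -8860/ 9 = -984.44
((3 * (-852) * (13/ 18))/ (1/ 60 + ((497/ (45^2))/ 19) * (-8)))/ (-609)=-94699800/ 2707817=-34.97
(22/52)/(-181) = -11/4706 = -0.00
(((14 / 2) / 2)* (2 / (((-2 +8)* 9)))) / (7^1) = 1 / 54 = 0.02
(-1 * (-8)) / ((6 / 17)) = 68 / 3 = 22.67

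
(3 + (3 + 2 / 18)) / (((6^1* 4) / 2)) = 55 / 108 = 0.51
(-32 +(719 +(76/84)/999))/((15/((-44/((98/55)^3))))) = -2637684493400/7404475113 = -356.23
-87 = -87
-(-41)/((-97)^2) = 41/9409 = 0.00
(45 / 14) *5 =16.07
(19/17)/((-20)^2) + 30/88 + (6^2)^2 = 96966509/74800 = 1296.34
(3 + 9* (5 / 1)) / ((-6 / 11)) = -88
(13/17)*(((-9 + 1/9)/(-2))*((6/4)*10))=2600/51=50.98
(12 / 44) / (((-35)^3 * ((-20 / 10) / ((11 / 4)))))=3 / 343000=0.00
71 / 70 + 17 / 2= 333 / 35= 9.51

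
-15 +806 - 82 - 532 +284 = 461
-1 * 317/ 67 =-317/ 67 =-4.73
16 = 16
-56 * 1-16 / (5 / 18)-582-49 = -3723 / 5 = -744.60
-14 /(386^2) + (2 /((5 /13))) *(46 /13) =6853781 /372490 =18.40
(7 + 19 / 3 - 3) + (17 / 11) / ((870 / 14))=10.36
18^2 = 324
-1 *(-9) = 9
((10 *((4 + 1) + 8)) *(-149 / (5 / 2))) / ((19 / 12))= -4893.47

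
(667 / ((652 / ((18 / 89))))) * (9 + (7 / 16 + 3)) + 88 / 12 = 13796719 / 1392672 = 9.91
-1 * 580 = -580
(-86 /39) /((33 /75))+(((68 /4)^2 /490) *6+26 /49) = -99037 /105105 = -0.94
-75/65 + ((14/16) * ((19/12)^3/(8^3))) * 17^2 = 74216521/92012544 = 0.81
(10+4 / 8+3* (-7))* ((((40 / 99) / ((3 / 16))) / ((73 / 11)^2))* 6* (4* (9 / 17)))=-591360 / 90593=-6.53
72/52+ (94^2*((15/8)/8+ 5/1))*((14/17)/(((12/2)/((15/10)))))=67351157/7072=9523.64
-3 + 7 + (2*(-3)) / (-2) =7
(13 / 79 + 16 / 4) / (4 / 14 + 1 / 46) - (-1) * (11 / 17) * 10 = 2661256 / 132957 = 20.02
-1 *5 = -5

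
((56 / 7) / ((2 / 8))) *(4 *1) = 128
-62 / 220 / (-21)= 31 / 2310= 0.01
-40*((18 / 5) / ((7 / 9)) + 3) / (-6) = 356 / 7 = 50.86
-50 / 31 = -1.61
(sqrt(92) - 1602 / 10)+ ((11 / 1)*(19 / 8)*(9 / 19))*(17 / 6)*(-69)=-206361 / 80+ 2*sqrt(23)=-2569.92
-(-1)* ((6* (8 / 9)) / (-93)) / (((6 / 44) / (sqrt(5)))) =-352* sqrt(5) / 837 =-0.94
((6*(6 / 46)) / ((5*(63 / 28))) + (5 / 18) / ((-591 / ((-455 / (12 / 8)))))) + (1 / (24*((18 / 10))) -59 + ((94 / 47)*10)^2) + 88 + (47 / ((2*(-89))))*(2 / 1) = 560131311457 / 1306559160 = 428.71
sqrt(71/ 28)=sqrt(497)/ 14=1.59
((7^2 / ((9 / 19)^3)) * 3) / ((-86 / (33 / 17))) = -3697001 / 118422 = -31.22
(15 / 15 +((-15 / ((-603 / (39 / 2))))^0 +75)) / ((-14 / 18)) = -99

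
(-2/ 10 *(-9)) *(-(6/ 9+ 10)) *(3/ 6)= -48/ 5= -9.60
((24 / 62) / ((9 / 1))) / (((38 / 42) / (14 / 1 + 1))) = 420 / 589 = 0.71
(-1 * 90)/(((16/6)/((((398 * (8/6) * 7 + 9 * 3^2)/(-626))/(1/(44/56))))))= 160.79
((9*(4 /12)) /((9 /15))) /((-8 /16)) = -10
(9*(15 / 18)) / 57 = 5 / 38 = 0.13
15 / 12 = 5 / 4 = 1.25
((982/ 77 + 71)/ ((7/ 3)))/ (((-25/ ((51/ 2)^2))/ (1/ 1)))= -50321547/ 53900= -933.61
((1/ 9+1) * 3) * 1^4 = 10/ 3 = 3.33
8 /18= 4 /9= 0.44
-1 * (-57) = 57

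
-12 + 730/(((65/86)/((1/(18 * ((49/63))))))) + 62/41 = 218268/3731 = 58.50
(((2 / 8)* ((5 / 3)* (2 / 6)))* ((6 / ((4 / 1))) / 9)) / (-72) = -5 / 15552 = -0.00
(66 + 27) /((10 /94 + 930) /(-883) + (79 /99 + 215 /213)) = 27129079197 /219955969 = 123.34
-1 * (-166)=166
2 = 2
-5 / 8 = -0.62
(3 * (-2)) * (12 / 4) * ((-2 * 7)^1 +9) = 90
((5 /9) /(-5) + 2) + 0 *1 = 17 /9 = 1.89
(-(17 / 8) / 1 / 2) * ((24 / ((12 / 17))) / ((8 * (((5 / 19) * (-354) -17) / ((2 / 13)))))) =0.01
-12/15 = -4/5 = -0.80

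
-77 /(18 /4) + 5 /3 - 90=-949 /9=-105.44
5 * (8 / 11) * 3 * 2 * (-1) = -240 / 11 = -21.82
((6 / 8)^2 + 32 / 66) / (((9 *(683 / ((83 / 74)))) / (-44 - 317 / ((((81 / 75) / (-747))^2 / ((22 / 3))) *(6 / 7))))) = -438527408751901 / 1768565664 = -247956.53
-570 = -570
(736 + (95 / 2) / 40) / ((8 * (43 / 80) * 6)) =58975 / 2064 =28.57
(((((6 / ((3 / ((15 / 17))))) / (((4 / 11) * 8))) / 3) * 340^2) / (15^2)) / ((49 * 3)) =935 / 1323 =0.71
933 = 933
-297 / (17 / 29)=-506.65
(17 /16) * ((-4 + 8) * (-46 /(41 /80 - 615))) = 15640 /49159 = 0.32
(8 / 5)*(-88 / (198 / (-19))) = 608 / 45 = 13.51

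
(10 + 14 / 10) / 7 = 57 / 35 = 1.63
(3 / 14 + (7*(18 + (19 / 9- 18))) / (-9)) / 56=-1619 / 63504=-0.03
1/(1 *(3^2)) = 1/9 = 0.11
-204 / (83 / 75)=-15300 / 83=-184.34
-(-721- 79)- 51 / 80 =63949 / 80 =799.36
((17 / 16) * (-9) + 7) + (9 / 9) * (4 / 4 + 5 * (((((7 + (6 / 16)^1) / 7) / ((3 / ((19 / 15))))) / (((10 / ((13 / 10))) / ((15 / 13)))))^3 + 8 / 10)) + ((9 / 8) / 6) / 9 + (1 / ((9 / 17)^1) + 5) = 8865626294561 / 948326400000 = 9.35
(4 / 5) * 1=4 / 5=0.80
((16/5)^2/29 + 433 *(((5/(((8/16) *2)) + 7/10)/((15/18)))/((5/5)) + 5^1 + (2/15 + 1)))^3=1824223718030813834489/10289109375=177296561980.69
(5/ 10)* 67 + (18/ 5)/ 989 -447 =-4089479/ 9890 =-413.50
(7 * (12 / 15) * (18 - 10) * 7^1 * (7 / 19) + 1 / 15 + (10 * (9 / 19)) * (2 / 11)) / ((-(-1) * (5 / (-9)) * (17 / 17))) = -1095351 / 5225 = -209.64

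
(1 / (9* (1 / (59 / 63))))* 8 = 472 / 567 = 0.83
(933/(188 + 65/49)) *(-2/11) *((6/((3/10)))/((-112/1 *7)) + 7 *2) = -232317/18554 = -12.52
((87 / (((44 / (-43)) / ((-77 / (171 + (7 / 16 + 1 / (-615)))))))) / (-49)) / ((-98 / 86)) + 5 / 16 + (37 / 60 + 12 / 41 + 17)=107641614780241 / 5693587806480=18.91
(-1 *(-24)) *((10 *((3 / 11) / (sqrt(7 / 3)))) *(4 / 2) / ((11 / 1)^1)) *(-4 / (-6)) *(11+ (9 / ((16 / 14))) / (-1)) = 3000 *sqrt(21) / 847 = 16.23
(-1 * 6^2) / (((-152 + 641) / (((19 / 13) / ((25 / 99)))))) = -22572 / 52975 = -0.43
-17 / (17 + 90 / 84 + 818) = -238 / 11705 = -0.02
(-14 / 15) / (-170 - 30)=7 / 1500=0.00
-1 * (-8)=8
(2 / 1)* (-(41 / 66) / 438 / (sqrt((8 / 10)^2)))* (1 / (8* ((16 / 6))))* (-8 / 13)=205 / 2004288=0.00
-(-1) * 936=936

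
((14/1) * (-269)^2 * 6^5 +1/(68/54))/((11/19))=13606604562.83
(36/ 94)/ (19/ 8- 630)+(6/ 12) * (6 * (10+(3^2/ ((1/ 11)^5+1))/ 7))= 3002431850241/ 88681082756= 33.86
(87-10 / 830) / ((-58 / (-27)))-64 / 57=5401742 / 137199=39.37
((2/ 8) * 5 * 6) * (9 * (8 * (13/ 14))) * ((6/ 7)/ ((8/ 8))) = 21060/ 49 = 429.80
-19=-19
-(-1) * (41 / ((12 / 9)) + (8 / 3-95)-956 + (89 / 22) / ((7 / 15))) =-932237 / 924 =-1008.91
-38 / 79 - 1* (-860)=67902 / 79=859.52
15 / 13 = 1.15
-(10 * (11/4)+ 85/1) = -225/2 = -112.50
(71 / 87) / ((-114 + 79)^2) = 71 / 106575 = 0.00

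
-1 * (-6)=6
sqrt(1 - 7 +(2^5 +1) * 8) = 16.06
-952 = -952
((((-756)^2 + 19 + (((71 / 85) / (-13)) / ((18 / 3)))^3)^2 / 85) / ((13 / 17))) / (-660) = -27745798446198704736750836312413921 / 3643665181919205686100000000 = -7614804.62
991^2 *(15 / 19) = 14731215 / 19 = 775327.11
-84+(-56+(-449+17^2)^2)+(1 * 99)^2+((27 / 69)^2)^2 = 9867480062 / 279841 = 35261.02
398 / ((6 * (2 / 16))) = 1592 / 3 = 530.67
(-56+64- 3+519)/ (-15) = -524/ 15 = -34.93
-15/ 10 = -3/ 2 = -1.50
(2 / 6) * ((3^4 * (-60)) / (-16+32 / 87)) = 7047 / 68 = 103.63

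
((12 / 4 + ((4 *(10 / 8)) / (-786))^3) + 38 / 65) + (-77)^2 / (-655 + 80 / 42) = -36587089243351 / 6659834702040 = -5.49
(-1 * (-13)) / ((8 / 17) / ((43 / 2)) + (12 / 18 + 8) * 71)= 28509 / 1349474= 0.02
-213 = -213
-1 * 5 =-5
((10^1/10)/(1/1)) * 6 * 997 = 5982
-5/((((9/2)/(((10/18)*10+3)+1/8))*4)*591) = -3125/765936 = -0.00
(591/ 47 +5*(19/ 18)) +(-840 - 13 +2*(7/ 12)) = -352774/ 423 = -833.98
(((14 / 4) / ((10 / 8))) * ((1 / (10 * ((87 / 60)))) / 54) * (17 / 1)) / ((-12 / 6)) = -119 / 3915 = -0.03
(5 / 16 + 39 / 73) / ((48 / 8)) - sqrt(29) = 989 / 7008 - sqrt(29) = -5.24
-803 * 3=-2409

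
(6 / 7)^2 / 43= 0.02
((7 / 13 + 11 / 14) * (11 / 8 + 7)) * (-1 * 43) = -694321 / 1456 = -476.87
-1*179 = -179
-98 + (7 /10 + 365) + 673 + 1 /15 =28223 /30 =940.77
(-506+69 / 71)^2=255053.45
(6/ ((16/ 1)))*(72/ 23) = 27/ 23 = 1.17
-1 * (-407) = 407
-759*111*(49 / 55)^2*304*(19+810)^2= -3841907234303376 / 275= -13970571761103.19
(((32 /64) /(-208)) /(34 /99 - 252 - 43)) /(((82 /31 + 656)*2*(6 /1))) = 11 /10656998144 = 0.00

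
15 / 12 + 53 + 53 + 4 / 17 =7309 / 68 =107.49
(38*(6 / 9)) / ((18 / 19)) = 722 / 27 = 26.74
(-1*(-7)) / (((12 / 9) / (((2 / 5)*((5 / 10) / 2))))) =21 / 40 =0.52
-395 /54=-7.31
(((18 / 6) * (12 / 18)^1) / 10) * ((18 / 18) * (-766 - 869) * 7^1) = -2289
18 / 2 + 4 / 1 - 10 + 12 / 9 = 13 / 3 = 4.33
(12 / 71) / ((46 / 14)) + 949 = 1549801 / 1633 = 949.05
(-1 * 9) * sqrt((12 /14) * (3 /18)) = -9 * sqrt(7) /7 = -3.40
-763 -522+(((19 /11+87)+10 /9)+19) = -116440 /99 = -1176.16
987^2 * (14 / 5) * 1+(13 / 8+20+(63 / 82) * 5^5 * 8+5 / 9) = 40544283817 / 14760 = 2746902.70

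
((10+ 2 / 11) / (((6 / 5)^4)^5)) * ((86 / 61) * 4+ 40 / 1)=19359588623046875 / 1597189006043136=12.12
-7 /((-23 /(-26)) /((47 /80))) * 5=-4277 /184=-23.24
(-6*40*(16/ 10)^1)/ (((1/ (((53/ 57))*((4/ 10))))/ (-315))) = 854784/ 19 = 44988.63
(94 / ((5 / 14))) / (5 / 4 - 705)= -5264 / 14075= -0.37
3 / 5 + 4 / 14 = 31 / 35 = 0.89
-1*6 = -6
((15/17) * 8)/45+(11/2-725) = -719.34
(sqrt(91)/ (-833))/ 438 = -sqrt(91)/ 364854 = -0.00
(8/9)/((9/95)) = 760/81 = 9.38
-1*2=-2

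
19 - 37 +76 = 58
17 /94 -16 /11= -1317 /1034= -1.27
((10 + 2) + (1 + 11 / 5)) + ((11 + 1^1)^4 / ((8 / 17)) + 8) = 220436 / 5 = 44087.20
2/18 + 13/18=5/6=0.83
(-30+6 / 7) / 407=-204 / 2849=-0.07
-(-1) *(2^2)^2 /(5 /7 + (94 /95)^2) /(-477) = -1010800 /51028029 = -0.02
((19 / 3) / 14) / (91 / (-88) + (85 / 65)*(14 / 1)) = 10868 / 414981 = 0.03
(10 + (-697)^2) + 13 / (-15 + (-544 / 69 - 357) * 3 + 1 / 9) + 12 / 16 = 446322593561 / 918700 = 485819.74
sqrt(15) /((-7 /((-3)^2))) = -9 * sqrt(15) /7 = -4.98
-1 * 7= -7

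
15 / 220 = 3 / 44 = 0.07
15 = 15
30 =30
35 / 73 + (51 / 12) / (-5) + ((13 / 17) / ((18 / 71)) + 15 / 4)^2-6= 5388068129 / 136708560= 39.41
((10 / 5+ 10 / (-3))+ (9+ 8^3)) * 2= 3118 / 3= 1039.33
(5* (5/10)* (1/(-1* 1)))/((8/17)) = -5.31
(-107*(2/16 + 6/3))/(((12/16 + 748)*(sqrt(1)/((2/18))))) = -1819/53910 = -0.03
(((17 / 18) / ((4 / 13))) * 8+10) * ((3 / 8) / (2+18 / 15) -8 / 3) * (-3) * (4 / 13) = 304469 / 3744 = 81.32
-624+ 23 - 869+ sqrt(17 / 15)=-1470+ sqrt(255) / 15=-1468.94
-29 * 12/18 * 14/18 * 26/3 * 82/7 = -123656/81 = -1526.62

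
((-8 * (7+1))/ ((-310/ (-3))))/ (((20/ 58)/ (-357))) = 496944/ 775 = 641.22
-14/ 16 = -7/ 8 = -0.88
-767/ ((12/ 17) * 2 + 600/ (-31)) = 404209/ 9456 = 42.75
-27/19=-1.42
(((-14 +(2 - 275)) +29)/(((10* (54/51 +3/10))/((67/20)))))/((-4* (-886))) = -48977/2728880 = -0.02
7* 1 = 7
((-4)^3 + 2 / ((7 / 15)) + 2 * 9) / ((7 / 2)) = -584 / 49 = -11.92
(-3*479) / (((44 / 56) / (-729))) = 1333274.73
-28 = -28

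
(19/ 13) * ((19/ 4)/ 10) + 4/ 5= 777/ 520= 1.49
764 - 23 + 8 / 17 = 12605 / 17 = 741.47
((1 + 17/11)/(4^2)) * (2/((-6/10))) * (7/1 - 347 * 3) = 548.33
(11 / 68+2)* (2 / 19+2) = 1470 / 323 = 4.55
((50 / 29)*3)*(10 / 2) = 750 / 29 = 25.86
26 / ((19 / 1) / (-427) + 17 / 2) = 22204 / 7221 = 3.07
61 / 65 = 0.94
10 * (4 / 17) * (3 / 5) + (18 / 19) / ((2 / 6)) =1374 / 323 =4.25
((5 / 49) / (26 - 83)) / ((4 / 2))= -5 / 5586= -0.00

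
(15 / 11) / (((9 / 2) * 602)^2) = 5 / 26908497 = 0.00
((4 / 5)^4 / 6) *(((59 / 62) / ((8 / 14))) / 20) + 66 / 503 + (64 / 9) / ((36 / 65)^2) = 828368278558 / 35522803125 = 23.32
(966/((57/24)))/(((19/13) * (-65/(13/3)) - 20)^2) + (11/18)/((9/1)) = 273655409/914242950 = 0.30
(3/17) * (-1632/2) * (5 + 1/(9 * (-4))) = -716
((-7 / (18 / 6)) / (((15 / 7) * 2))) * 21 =-343 / 30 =-11.43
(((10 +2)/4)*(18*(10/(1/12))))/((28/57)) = 92340/7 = 13191.43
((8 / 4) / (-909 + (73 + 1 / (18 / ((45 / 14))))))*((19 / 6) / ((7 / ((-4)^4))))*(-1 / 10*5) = 9728 / 70209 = 0.14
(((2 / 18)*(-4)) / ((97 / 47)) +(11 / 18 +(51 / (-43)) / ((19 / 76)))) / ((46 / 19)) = -6202949 / 3453588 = -1.80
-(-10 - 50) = 60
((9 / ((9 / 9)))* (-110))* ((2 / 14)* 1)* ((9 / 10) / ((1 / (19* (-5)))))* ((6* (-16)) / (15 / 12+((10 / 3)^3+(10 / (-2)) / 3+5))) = -175519872 / 6293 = -27891.29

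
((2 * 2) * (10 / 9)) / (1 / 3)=40 / 3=13.33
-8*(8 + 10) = -144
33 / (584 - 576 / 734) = 12111 / 214040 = 0.06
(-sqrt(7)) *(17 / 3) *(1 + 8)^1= -51 *sqrt(7)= -134.93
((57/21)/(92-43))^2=361/117649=0.00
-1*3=-3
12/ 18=2/ 3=0.67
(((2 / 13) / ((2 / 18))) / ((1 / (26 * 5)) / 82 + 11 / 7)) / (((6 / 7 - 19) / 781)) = -188283480 / 4964303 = -37.93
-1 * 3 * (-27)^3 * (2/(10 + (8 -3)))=39366/5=7873.20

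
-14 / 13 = -1.08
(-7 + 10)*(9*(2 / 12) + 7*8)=172.50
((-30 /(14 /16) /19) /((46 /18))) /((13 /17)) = -36720 /39767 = -0.92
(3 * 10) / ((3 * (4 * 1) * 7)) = 5 / 14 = 0.36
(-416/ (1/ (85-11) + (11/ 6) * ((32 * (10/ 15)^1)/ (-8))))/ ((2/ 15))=2077920/ 3247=639.95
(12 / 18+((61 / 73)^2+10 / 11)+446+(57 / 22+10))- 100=11538295 / 31974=360.86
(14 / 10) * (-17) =-119 / 5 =-23.80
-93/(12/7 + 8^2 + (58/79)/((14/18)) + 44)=-79/94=-0.84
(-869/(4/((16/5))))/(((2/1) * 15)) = -1738/75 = -23.17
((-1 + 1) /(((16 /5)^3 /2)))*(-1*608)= 0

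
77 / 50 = 1.54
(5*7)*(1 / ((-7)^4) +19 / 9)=228140 / 3087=73.90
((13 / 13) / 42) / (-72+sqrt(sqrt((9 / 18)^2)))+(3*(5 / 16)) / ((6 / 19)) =6893287 / 2322208 -sqrt(2) / 435414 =2.97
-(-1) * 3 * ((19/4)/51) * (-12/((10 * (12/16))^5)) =-608/4303125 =-0.00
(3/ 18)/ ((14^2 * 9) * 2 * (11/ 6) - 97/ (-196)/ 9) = 294/ 11409649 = 0.00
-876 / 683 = -1.28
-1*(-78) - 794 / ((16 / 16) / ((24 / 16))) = -1113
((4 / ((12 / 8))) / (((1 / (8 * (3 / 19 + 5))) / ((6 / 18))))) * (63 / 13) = 43904 / 247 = 177.75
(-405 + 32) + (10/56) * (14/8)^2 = -23837/64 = -372.45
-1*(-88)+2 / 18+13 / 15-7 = 3689 / 45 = 81.98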